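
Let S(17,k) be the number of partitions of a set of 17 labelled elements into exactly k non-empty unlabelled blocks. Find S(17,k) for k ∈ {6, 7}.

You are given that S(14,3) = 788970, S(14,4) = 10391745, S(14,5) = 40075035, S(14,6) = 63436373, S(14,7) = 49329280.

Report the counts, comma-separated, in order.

r15: T_15,4=4×10391745+788970=42355950; T_15,5=5×40075035+10391745=210766920; T_15,6=6×63436373+40075035=420693273; T_15,7=7×49329280+63436373=408741333
r16: T_16,5=5×210766920+42355950=1096190550; T_16,6=6×420693273+210766920=2734926558; T_16,7=7×408741333+420693273=3281882604
r17: T_17,6=6×2734926558+1096190550=17505749898; T_17,7=7×3281882604+2734926558=25708104786
Read S(17,6) = 17505749898, S(17,7) = 25708104786.

17505749898, 25708104786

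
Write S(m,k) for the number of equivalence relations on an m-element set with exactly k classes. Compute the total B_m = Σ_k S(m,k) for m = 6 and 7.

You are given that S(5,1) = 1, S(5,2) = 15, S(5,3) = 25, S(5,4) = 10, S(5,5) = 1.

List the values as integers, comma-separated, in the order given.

[6] T[6,1]:1*1+0=1 · T[6,2]:2*15+1=31 · T[6,3]:3*25+15=90 · T[6,4]:4*10+25=65 · T[6,5]:5*1+10=15 · T[6,6]:6*0+1=1
[7] T[7,1]:1*1+0=1 · T[7,2]:2*31+1=63 · T[7,3]:3*90+31=301 · T[7,4]:4*65+90=350 · T[7,5]:5*15+65=140 · T[7,6]:6*1+15=21 · T[7,7]:7*0+1=1
B_6 = ΣS(6,k) = 1+31+90+65+15+1 = 203
B_7 = ΣS(7,k) = 1+63+301+350+140+21+1 = 877

203, 877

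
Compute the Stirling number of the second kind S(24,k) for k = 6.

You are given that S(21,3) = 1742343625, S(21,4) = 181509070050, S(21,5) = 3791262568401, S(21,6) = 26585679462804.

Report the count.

6090236036084530

[22] T[22,4]:4*181509070050+1742343625=727778623825 · T[22,5]:5*3791262568401+181509070050=19137821912055 · T[22,6]:6*26585679462804+3791262568401=163305339345225
[23] T[23,5]:5*19137821912055+727778623825=96416888184100 · T[23,6]:6*163305339345225+19137821912055=998969857983405
[24] T[24,6]:6*998969857983405+96416888184100=6090236036084530
Read S(24,6) = 6090236036084530.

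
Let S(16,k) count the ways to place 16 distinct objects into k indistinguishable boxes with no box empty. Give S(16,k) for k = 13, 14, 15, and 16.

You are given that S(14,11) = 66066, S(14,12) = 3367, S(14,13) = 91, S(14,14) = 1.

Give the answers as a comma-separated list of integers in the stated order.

[15] T[15,12]:12*3367+66066=106470 · T[15,13]:13*91+3367=4550 · T[15,14]:14*1+91=105 · T[15,15]:15*0+1=1
[16] T[16,13]:13*4550+106470=165620 · T[16,14]:14*105+4550=6020 · T[16,15]:15*1+105=120 · T[16,16]:16*0+1=1
Read S(16,13) = 165620, S(16,14) = 6020, S(16,15) = 120, S(16,16) = 1.

165620, 6020, 120, 1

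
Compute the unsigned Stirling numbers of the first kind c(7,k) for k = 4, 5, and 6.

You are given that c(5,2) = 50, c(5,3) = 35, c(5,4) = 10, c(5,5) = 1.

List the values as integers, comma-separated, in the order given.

735, 175, 21

r6: T_6,3=5×35+50=225; T_6,4=5×10+35=85; T_6,5=5×1+10=15; T_6,6=5×0+1=1
r7: T_7,4=6×85+225=735; T_7,5=6×15+85=175; T_7,6=6×1+15=21
Read c(7,4) = 735, c(7,5) = 175, c(7,6) = 21.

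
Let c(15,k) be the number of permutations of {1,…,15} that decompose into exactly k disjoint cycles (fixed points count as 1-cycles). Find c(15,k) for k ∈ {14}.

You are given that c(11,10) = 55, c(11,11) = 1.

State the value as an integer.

r12: T_12,11=11×1+55=66; T_12,12=11×0+1=1
r13: T_13,12=12×1+66=78; T_13,13=12×0+1=1
r14: T_14,13=13×1+78=91; T_14,14=13×0+1=1
r15: T_15,14=14×1+91=105
Read c(15,14) = 105.

105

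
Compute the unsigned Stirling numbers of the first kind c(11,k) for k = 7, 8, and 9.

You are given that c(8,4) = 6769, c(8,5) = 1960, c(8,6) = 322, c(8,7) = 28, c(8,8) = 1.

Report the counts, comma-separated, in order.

157773, 18150, 1320

row 9: T[9][5]=8·1960+6769=22449  T[9][6]=8·322+1960=4536  T[9][7]=8·28+322=546  T[9][8]=8·1+28=36  T[9][9]=8·0+1=1
row 10: T[10][6]=9·4536+22449=63273  T[10][7]=9·546+4536=9450  T[10][8]=9·36+546=870  T[10][9]=9·1+36=45
row 11: T[11][7]=10·9450+63273=157773  T[11][8]=10·870+9450=18150  T[11][9]=10·45+870=1320
Read c(11,7) = 157773, c(11,8) = 18150, c(11,9) = 1320.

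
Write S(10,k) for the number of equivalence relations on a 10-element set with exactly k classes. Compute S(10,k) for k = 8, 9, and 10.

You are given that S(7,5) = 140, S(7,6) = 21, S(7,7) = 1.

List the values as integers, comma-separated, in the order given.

[8] T[8,6]:6*21+140=266 · T[8,7]:7*1+21=28 · T[8,8]:8*0+1=1
[9] T[9,7]:7*28+266=462 · T[9,8]:8*1+28=36 · T[9,9]:9*0+1=1
[10] T[10,8]:8*36+462=750 · T[10,9]:9*1+36=45 · T[10,10]:10*0+1=1
Read S(10,8) = 750, S(10,9) = 45, S(10,10) = 1.

750, 45, 1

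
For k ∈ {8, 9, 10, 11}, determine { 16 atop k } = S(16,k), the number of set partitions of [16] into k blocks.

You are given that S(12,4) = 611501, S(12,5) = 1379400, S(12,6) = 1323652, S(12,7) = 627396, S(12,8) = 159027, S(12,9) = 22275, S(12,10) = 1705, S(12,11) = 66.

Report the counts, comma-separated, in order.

2141764053, 820784250, 193754990, 28936908

i=13: T(13,5)=611501+5·1379400=7508501 | T(13,6)=1379400+6·1323652=9321312 | T(13,7)=1323652+7·627396=5715424 | T(13,8)=627396+8·159027=1899612 | T(13,9)=159027+9·22275=359502 | T(13,10)=22275+10·1705=39325 | T(13,11)=1705+11·66=2431
i=14: T(14,6)=7508501+6·9321312=63436373 | T(14,7)=9321312+7·5715424=49329280 | T(14,8)=5715424+8·1899612=20912320 | T(14,9)=1899612+9·359502=5135130 | T(14,10)=359502+10·39325=752752 | T(14,11)=39325+11·2431=66066
i=15: T(15,7)=63436373+7·49329280=408741333 | T(15,8)=49329280+8·20912320=216627840 | T(15,9)=20912320+9·5135130=67128490 | T(15,10)=5135130+10·752752=12662650 | T(15,11)=752752+11·66066=1479478
i=16: T(16,8)=408741333+8·216627840=2141764053 | T(16,9)=216627840+9·67128490=820784250 | T(16,10)=67128490+10·12662650=193754990 | T(16,11)=12662650+11·1479478=28936908
Read S(16,8) = 2141764053, S(16,9) = 820784250, S(16,10) = 193754990, S(16,11) = 28936908.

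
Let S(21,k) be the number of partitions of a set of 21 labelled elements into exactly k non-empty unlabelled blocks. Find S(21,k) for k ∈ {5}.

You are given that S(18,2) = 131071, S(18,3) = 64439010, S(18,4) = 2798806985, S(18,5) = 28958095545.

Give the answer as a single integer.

3791262568401

i=19: T(19,3)=131071+3·64439010=193448101 | T(19,4)=64439010+4·2798806985=11259666950 | T(19,5)=2798806985+5·28958095545=147589284710
i=20: T(20,4)=193448101+4·11259666950=45232115901 | T(20,5)=11259666950+5·147589284710=749206090500
i=21: T(21,5)=45232115901+5·749206090500=3791262568401
Read S(21,5) = 3791262568401.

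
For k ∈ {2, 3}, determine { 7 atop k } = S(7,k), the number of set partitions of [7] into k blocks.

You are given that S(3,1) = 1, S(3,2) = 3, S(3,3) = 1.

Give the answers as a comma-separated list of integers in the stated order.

63, 301

i=4: T(4,1)=0+1·1=1 | T(4,2)=1+2·3=7 | T(4,3)=3+3·1=6
i=5: T(5,1)=0+1·1=1 | T(5,2)=1+2·7=15 | T(5,3)=7+3·6=25
i=6: T(6,1)=0+1·1=1 | T(6,2)=1+2·15=31 | T(6,3)=15+3·25=90
i=7: T(7,2)=1+2·31=63 | T(7,3)=31+3·90=301
Read S(7,2) = 63, S(7,3) = 301.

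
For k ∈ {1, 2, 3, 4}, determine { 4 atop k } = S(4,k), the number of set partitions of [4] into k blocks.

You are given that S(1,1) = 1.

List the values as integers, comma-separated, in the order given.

1, 7, 6, 1

[2] T[2,1]:1*1+0=1 · T[2,2]:2*0+1=1
[3] T[3,1]:1*1+0=1 · T[3,2]:2*1+1=3 · T[3,3]:3*0+1=1
[4] T[4,1]:1*1+0=1 · T[4,2]:2*3+1=7 · T[4,3]:3*1+3=6 · T[4,4]:4*0+1=1
Read S(4,1) = 1, S(4,2) = 7, S(4,3) = 6, S(4,4) = 1.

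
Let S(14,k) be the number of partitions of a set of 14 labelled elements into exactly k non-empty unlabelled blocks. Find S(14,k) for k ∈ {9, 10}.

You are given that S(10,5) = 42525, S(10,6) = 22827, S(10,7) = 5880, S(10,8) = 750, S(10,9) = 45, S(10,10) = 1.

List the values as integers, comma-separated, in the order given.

row 11: T[11][6]=6·22827+42525=179487  T[11][7]=7·5880+22827=63987  T[11][8]=8·750+5880=11880  T[11][9]=9·45+750=1155  T[11][10]=10·1+45=55
row 12: T[12][7]=7·63987+179487=627396  T[12][8]=8·11880+63987=159027  T[12][9]=9·1155+11880=22275  T[12][10]=10·55+1155=1705
row 13: T[13][8]=8·159027+627396=1899612  T[13][9]=9·22275+159027=359502  T[13][10]=10·1705+22275=39325
row 14: T[14][9]=9·359502+1899612=5135130  T[14][10]=10·39325+359502=752752
Read S(14,9) = 5135130, S(14,10) = 752752.

5135130, 752752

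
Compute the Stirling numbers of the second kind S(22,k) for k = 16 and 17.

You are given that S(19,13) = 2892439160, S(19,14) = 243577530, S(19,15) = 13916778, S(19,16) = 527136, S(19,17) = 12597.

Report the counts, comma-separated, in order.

row 20: T[20][14]=14·243577530+2892439160=6302524580  T[20][15]=15·13916778+243577530=452329200  T[20][16]=16·527136+13916778=22350954  T[20][17]=17·12597+527136=741285
row 21: T[21][15]=15·452329200+6302524580=13087462580  T[21][16]=16·22350954+452329200=809944464  T[21][17]=17·741285+22350954=34952799
row 22: T[22][16]=16·809944464+13087462580=26046574004  T[22][17]=17·34952799+809944464=1404142047
Read S(22,16) = 26046574004, S(22,17) = 1404142047.

26046574004, 1404142047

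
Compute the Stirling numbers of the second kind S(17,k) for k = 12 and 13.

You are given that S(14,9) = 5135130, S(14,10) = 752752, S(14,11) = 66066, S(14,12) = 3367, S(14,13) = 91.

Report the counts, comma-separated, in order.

@15  (15,10):752752·10+5135130→12662650, (15,11):66066·11+752752→1479478, (15,12):3367·12+66066→106470, (15,13):91·13+3367→4550
@16  (16,11):1479478·11+12662650→28936908, (16,12):106470·12+1479478→2757118, (16,13):4550·13+106470→165620
@17  (17,12):2757118·12+28936908→62022324, (17,13):165620·13+2757118→4910178
Read S(17,12) = 62022324, S(17,13) = 4910178.

62022324, 4910178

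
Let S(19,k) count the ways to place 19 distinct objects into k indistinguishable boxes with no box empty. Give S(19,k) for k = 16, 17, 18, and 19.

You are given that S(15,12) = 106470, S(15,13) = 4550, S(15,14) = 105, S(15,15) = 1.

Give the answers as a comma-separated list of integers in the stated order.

527136, 12597, 171, 1

i=16: T(16,13)=106470+13·4550=165620 | T(16,14)=4550+14·105=6020 | T(16,15)=105+15·1=120 | T(16,16)=1+16·0=1
i=17: T(17,14)=165620+14·6020=249900 | T(17,15)=6020+15·120=7820 | T(17,16)=120+16·1=136 | T(17,17)=1+17·0=1
i=18: T(18,15)=249900+15·7820=367200 | T(18,16)=7820+16·136=9996 | T(18,17)=136+17·1=153 | T(18,18)=1+18·0=1
i=19: T(19,16)=367200+16·9996=527136 | T(19,17)=9996+17·153=12597 | T(19,18)=153+18·1=171 | T(19,19)=1+19·0=1
Read S(19,16) = 527136, S(19,17) = 12597, S(19,18) = 171, S(19,19) = 1.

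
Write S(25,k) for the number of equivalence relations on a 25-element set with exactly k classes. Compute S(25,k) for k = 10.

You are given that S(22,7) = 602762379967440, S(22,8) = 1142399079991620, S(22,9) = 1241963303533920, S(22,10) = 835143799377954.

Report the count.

[23] T[23,8]:8*1142399079991620+602762379967440=9741955019900400 · T[23,9]:9*1241963303533920+1142399079991620=12320068811796900 · T[23,10]:10*835143799377954+1241963303533920=9593401297313460
[24] T[24,9]:9*12320068811796900+9741955019900400=120622574326072500 · T[24,10]:10*9593401297313460+12320068811796900=108254081784931500
[25] T[25,10]:10*108254081784931500+120622574326072500=1203163392175387500
Read S(25,10) = 1203163392175387500.

1203163392175387500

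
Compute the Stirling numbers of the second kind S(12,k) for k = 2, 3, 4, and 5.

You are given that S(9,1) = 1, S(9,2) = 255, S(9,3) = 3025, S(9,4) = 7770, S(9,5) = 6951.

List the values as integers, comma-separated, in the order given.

2047, 86526, 611501, 1379400

r10: T_10,1=1×1+0=1; T_10,2=2×255+1=511; T_10,3=3×3025+255=9330; T_10,4=4×7770+3025=34105; T_10,5=5×6951+7770=42525
r11: T_11,1=1×1+0=1; T_11,2=2×511+1=1023; T_11,3=3×9330+511=28501; T_11,4=4×34105+9330=145750; T_11,5=5×42525+34105=246730
r12: T_12,2=2×1023+1=2047; T_12,3=3×28501+1023=86526; T_12,4=4×145750+28501=611501; T_12,5=5×246730+145750=1379400
Read S(12,2) = 2047, S(12,3) = 86526, S(12,4) = 611501, S(12,5) = 1379400.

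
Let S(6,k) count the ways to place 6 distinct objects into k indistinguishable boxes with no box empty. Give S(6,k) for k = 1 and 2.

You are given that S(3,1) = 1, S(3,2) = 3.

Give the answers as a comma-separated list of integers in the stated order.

row 4: T[4][1]=1·1+0=1  T[4][2]=2·3+1=7
row 5: T[5][1]=1·1+0=1  T[5][2]=2·7+1=15
row 6: T[6][1]=1·1+0=1  T[6][2]=2·15+1=31
Read S(6,1) = 1, S(6,2) = 31.

1, 31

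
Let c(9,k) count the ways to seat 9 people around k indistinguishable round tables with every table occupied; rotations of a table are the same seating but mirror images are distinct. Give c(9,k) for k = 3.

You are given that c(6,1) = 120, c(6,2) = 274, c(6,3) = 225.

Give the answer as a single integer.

118124

row 7: T[7][1]=6·120+0=720  T[7][2]=6·274+120=1764  T[7][3]=6·225+274=1624
row 8: T[8][2]=7·1764+720=13068  T[8][3]=7·1624+1764=13132
row 9: T[9][3]=8·13132+13068=118124
Read c(9,3) = 118124.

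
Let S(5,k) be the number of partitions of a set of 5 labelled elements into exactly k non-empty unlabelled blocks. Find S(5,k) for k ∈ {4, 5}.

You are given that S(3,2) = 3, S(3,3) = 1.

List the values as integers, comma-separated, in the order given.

r4: T_4,3=3×1+3=6; T_4,4=4×0+1=1
r5: T_5,4=4×1+6=10; T_5,5=5×0+1=1
Read S(5,4) = 10, S(5,5) = 1.

10, 1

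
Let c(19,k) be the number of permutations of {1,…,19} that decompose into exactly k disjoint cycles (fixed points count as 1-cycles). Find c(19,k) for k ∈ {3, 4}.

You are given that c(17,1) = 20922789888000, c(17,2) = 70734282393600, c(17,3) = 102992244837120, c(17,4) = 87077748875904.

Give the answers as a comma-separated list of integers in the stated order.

34012249593822720, 30321254007719424

row 18: T[18][2]=17·70734282393600+20922789888000=1223405590579200  T[18][3]=17·102992244837120+70734282393600=1821602444624640  T[18][4]=17·87077748875904+102992244837120=1583313975727488
row 19: T[19][3]=18·1821602444624640+1223405590579200=34012249593822720  T[19][4]=18·1583313975727488+1821602444624640=30321254007719424
Read c(19,3) = 34012249593822720, c(19,4) = 30321254007719424.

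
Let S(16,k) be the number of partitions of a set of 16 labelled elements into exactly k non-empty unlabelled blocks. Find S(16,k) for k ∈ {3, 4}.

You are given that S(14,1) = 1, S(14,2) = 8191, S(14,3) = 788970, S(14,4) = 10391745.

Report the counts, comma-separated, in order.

row 15: T[15][2]=2·8191+1=16383  T[15][3]=3·788970+8191=2375101  T[15][4]=4·10391745+788970=42355950
row 16: T[16][3]=3·2375101+16383=7141686  T[16][4]=4·42355950+2375101=171798901
Read S(16,3) = 7141686, S(16,4) = 171798901.

7141686, 171798901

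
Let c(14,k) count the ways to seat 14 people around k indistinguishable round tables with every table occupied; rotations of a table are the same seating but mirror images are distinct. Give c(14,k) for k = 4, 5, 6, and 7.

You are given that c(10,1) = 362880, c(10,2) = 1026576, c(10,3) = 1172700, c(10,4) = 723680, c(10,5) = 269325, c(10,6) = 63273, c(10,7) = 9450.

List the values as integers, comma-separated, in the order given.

20313753096, 9957703756, 3336118786, 790943153

i=11: T(11,1)=0+10·362880=3628800 | T(11,2)=362880+10·1026576=10628640 | T(11,3)=1026576+10·1172700=12753576 | T(11,4)=1172700+10·723680=8409500 | T(11,5)=723680+10·269325=3416930 | T(11,6)=269325+10·63273=902055 | T(11,7)=63273+10·9450=157773
i=12: T(12,2)=3628800+11·10628640=120543840 | T(12,3)=10628640+11·12753576=150917976 | T(12,4)=12753576+11·8409500=105258076 | T(12,5)=8409500+11·3416930=45995730 | T(12,6)=3416930+11·902055=13339535 | T(12,7)=902055+11·157773=2637558
i=13: T(13,3)=120543840+12·150917976=1931559552 | T(13,4)=150917976+12·105258076=1414014888 | T(13,5)=105258076+12·45995730=657206836 | T(13,6)=45995730+12·13339535=206070150 | T(13,7)=13339535+12·2637558=44990231
i=14: T(14,4)=1931559552+13·1414014888=20313753096 | T(14,5)=1414014888+13·657206836=9957703756 | T(14,6)=657206836+13·206070150=3336118786 | T(14,7)=206070150+13·44990231=790943153
Read c(14,4) = 20313753096, c(14,5) = 9957703756, c(14,6) = 3336118786, c(14,7) = 790943153.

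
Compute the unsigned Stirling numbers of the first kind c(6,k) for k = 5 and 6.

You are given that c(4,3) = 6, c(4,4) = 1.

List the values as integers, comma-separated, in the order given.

15, 1

@5  (5,4):1·4+6→10, (5,5):0·4+1→1
@6  (6,5):1·5+10→15, (6,6):0·5+1→1
Read c(6,5) = 15, c(6,6) = 1.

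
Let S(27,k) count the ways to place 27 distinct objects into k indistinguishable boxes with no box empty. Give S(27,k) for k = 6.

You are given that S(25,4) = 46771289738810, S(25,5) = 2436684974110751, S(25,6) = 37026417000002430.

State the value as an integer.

[26] T[26,5]:5*2436684974110751+46771289738810=12230196160292565 · T[26,6]:6*37026417000002430+2436684974110751=224595186974125331
[27] T[27,6]:6*224595186974125331+12230196160292565=1359801318005044551
Read S(27,6) = 1359801318005044551.

1359801318005044551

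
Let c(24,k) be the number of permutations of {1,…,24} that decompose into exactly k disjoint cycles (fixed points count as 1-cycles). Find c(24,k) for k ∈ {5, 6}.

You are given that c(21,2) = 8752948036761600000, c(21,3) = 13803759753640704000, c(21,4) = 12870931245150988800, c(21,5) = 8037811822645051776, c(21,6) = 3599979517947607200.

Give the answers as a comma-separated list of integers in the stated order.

r22: T_22,3=21×13803759753640704000+8752948036761600000=298631902863216384000; T_22,4=21×12870931245150988800+13803759753640704000=284093315901811468800; T_22,5=21×8037811822645051776+12870931245150988800=181664979520697076096; T_22,6=21×3599979517947607200+8037811822645051776=83637381699544802976
r23: T_23,4=22×284093315901811468800+298631902863216384000=6548684852703068697600; T_23,5=22×181664979520697076096+284093315901811468800=4280722865357147142912; T_23,6=22×83637381699544802976+181664979520697076096=2021687376910682741568
r24: T_24,5=23×4280722865357147142912+6548684852703068697600=105005310755917452984576; T_24,6=23×2021687376910682741568+4280722865357147142912=50779532534302850198976
Read c(24,5) = 105005310755917452984576, c(24,6) = 50779532534302850198976.

105005310755917452984576, 50779532534302850198976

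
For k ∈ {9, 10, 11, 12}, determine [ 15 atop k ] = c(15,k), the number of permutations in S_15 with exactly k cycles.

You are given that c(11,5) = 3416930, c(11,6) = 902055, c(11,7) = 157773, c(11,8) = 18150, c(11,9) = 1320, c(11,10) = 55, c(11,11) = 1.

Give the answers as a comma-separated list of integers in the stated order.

@12  (12,6):902055·11+3416930→13339535, (12,7):157773·11+902055→2637558, (12,8):18150·11+157773→357423, (12,9):1320·11+18150→32670, (12,10):55·11+1320→1925, (12,11):1·11+55→66, (12,12):0·11+1→1
@13  (13,7):2637558·12+13339535→44990231, (13,8):357423·12+2637558→6926634, (13,9):32670·12+357423→749463, (13,10):1925·12+32670→55770, (13,11):66·12+1925→2717, (13,12):1·12+66→78
@14  (14,8):6926634·13+44990231→135036473, (14,9):749463·13+6926634→16669653, (14,10):55770·13+749463→1474473, (14,11):2717·13+55770→91091, (14,12):78·13+2717→3731
@15  (15,9):16669653·14+135036473→368411615, (15,10):1474473·14+16669653→37312275, (15,11):91091·14+1474473→2749747, (15,12):3731·14+91091→143325
Read c(15,9) = 368411615, c(15,10) = 37312275, c(15,11) = 2749747, c(15,12) = 143325.

368411615, 37312275, 2749747, 143325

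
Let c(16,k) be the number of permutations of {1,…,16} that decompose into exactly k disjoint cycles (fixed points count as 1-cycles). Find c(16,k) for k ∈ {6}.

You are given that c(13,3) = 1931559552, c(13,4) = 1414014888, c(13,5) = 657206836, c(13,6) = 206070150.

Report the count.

1009672107080

[14] T[14,4]:13*1414014888+1931559552=20313753096 · T[14,5]:13*657206836+1414014888=9957703756 · T[14,6]:13*206070150+657206836=3336118786
[15] T[15,5]:14*9957703756+20313753096=159721605680 · T[15,6]:14*3336118786+9957703756=56663366760
[16] T[16,6]:15*56663366760+159721605680=1009672107080
Read c(16,6) = 1009672107080.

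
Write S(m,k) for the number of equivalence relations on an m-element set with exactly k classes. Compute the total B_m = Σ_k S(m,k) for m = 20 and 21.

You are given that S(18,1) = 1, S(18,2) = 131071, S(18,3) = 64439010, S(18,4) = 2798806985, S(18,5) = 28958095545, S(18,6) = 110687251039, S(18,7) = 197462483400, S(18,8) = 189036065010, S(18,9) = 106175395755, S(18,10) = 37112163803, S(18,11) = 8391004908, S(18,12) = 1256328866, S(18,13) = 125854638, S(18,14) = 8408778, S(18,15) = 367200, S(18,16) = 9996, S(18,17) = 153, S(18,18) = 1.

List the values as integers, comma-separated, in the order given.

[19] T[19,1]:1*1+0=1 · T[19,2]:2*131071+1=262143 · T[19,3]:3*64439010+131071=193448101 · T[19,4]:4*2798806985+64439010=11259666950 · T[19,5]:5*28958095545+2798806985=147589284710 · T[19,6]:6*110687251039+28958095545=693081601779 · T[19,7]:7*197462483400+110687251039=1492924634839 · T[19,8]:8*189036065010+197462483400=1709751003480 · T[19,9]:9*106175395755+189036065010=1144614626805 · T[19,10]:10*37112163803+106175395755=477297033785 · T[19,11]:11*8391004908+37112163803=129413217791 · T[19,12]:12*1256328866+8391004908=23466951300 · T[19,13]:13*125854638+1256328866=2892439160 · T[19,14]:14*8408778+125854638=243577530 · T[19,15]:15*367200+8408778=13916778 · T[19,16]:16*9996+367200=527136 · T[19,17]:17*153+9996=12597 · T[19,18]:18*1+153=171 · T[19,19]:19*0+1=1
[20] T[20,1]:1*1+0=1 · T[20,2]:2*262143+1=524287 · T[20,3]:3*193448101+262143=580606446 · T[20,4]:4*11259666950+193448101=45232115901 · T[20,5]:5*147589284710+11259666950=749206090500 · T[20,6]:6*693081601779+147589284710=4306078895384 · T[20,7]:7*1492924634839+693081601779=11143554045652 · T[20,8]:8*1709751003480+1492924634839=15170932662679 · T[20,9]:9*1144614626805+1709751003480=12011282644725 · T[20,10]:10*477297033785+1144614626805=5917584964655 · T[20,11]:11*129413217791+477297033785=1900842429486 · T[20,12]:12*23466951300+129413217791=411016633391 · T[20,13]:13*2892439160+23466951300=61068660380 · T[20,14]:14*243577530+2892439160=6302524580 · T[20,15]:15*13916778+243577530=452329200 · T[20,16]:16*527136+13916778=22350954 · T[20,17]:17*12597+527136=741285 · T[20,18]:18*171+12597=15675 · T[20,19]:19*1+171=190 · T[20,20]:20*0+1=1
[21] T[21,1]:1*1+0=1 · T[21,2]:2*524287+1=1048575 · T[21,3]:3*580606446+524287=1742343625 · T[21,4]:4*45232115901+580606446=181509070050 · T[21,5]:5*749206090500+45232115901=3791262568401 · T[21,6]:6*4306078895384+749206090500=26585679462804 · T[21,7]:7*11143554045652+4306078895384=82310957214948 · T[21,8]:8*15170932662679+11143554045652=132511015347084 · T[21,9]:9*12011282644725+15170932662679=123272476465204 · T[21,10]:10*5917584964655+12011282644725=71187132291275 · T[21,11]:11*1900842429486+5917584964655=26826851689001 · T[21,12]:12*411016633391+1900842429486=6833042030178 · T[21,13]:13*61068660380+411016633391=1204909218331 · T[21,14]:14*6302524580+61068660380=149304004500 · T[21,15]:15*452329200+6302524580=13087462580 · T[21,16]:16*22350954+452329200=809944464 · T[21,17]:17*741285+22350954=34952799 · T[21,18]:18*15675+741285=1023435 · T[21,19]:19*190+15675=19285 · T[21,20]:20*1+190=210 · T[21,21]:21*0+1=1
B_20 = ΣS(20,k) = 1+524287+580606446+45232115901+749206090500+4306078895384+11143554045652+15170932662679+12011282644725+5917584964655+1900842429486+411016633391+61068660380+6302524580+452329200+22350954+741285+15675+190+1 = 51724158235372
B_21 = ΣS(21,k) = 1+1048575+1742343625+181509070050+3791262568401+26585679462804+82310957214948+132511015347084+123272476465204+71187132291275+26826851689001+6833042030178+1204909218331+149304004500+13087462580+809944464+34952799+1023435+19285+210+1 = 474869816156751

51724158235372, 474869816156751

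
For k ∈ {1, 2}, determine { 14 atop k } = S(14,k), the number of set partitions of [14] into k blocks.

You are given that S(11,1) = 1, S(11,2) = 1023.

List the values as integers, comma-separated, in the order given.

1, 8191

i=12: T(12,1)=0+1·1=1 | T(12,2)=1+2·1023=2047
i=13: T(13,1)=0+1·1=1 | T(13,2)=1+2·2047=4095
i=14: T(14,1)=0+1·1=1 | T(14,2)=1+2·4095=8191
Read S(14,1) = 1, S(14,2) = 8191.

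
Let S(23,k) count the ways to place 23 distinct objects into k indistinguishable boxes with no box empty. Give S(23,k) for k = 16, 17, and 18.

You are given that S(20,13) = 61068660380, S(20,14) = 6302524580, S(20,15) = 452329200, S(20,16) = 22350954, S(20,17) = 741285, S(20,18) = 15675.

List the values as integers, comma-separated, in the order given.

[21] T[21,14]:14*6302524580+61068660380=149304004500 · T[21,15]:15*452329200+6302524580=13087462580 · T[21,16]:16*22350954+452329200=809944464 · T[21,17]:17*741285+22350954=34952799 · T[21,18]:18*15675+741285=1023435
[22] T[22,15]:15*13087462580+149304004500=345615943200 · T[22,16]:16*809944464+13087462580=26046574004 · T[22,17]:17*34952799+809944464=1404142047 · T[22,18]:18*1023435+34952799=53374629
[23] T[23,16]:16*26046574004+345615943200=762361127264 · T[23,17]:17*1404142047+26046574004=49916988803 · T[23,18]:18*53374629+1404142047=2364885369
Read S(23,16) = 762361127264, S(23,17) = 49916988803, S(23,18) = 2364885369.

762361127264, 49916988803, 2364885369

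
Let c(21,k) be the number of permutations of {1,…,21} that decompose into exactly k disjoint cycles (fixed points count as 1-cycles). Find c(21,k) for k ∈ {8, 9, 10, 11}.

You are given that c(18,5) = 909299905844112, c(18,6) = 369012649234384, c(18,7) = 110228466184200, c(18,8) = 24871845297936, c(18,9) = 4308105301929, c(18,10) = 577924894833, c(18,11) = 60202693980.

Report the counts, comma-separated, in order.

[19] T[19,6]:18*369012649234384+909299905844112=7551527592063024 · T[19,7]:18*110228466184200+369012649234384=2353125040549984 · T[19,8]:18*24871845297936+110228466184200=557921681547048 · T[19,9]:18*4308105301929+24871845297936=102417740732658 · T[19,10]:18*577924894833+4308105301929=14710753408923 · T[19,11]:18*60202693980+577924894833=1661573386473
[20] T[20,7]:19*2353125040549984+7551527592063024=52260903362512720 · T[20,8]:19*557921681547048+2353125040549984=12953636989943896 · T[20,9]:19*102417740732658+557921681547048=2503858755467550 · T[20,10]:19*14710753408923+102417740732658=381922055502195 · T[20,11]:19*1661573386473+14710753408923=46280647751910
[21] T[21,8]:20*12953636989943896+52260903362512720=311333643161390640 · T[21,9]:20*2503858755467550+12953636989943896=63030812099294896 · T[21,10]:20*381922055502195+2503858755467550=10142299865511450 · T[21,11]:20*46280647751910+381922055502195=1307535010540395
Read c(21,8) = 311333643161390640, c(21,9) = 63030812099294896, c(21,10) = 10142299865511450, c(21,11) = 1307535010540395.

311333643161390640, 63030812099294896, 10142299865511450, 1307535010540395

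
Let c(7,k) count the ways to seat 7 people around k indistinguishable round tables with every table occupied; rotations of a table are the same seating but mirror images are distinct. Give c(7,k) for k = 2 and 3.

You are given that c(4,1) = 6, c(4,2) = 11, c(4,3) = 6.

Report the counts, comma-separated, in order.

i=5: T(5,1)=0+4·6=24 | T(5,2)=6+4·11=50 | T(5,3)=11+4·6=35
i=6: T(6,1)=0+5·24=120 | T(6,2)=24+5·50=274 | T(6,3)=50+5·35=225
i=7: T(7,2)=120+6·274=1764 | T(7,3)=274+6·225=1624
Read c(7,2) = 1764, c(7,3) = 1624.

1764, 1624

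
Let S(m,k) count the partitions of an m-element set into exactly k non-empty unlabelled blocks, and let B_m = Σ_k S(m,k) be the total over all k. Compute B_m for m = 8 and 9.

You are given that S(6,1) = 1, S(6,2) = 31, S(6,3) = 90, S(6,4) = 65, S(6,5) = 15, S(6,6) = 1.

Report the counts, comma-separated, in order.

[7] T[7,1]:1*1+0=1 · T[7,2]:2*31+1=63 · T[7,3]:3*90+31=301 · T[7,4]:4*65+90=350 · T[7,5]:5*15+65=140 · T[7,6]:6*1+15=21 · T[7,7]:7*0+1=1
[8] T[8,1]:1*1+0=1 · T[8,2]:2*63+1=127 · T[8,3]:3*301+63=966 · T[8,4]:4*350+301=1701 · T[8,5]:5*140+350=1050 · T[8,6]:6*21+140=266 · T[8,7]:7*1+21=28 · T[8,8]:8*0+1=1
[9] T[9,1]:1*1+0=1 · T[9,2]:2*127+1=255 · T[9,3]:3*966+127=3025 · T[9,4]:4*1701+966=7770 · T[9,5]:5*1050+1701=6951 · T[9,6]:6*266+1050=2646 · T[9,7]:7*28+266=462 · T[9,8]:8*1+28=36 · T[9,9]:9*0+1=1
B_8 = ΣS(8,k) = 1+127+966+1701+1050+266+28+1 = 4140
B_9 = ΣS(9,k) = 1+255+3025+7770+6951+2646+462+36+1 = 21147

4140, 21147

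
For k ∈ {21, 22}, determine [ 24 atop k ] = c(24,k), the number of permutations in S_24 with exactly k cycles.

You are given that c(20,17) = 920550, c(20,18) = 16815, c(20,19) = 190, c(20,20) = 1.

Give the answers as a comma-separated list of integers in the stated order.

i=21: T(21,18)=920550+20·16815=1256850 | T(21,19)=16815+20·190=20615 | T(21,20)=190+20·1=210 | T(21,21)=1+20·0=1
i=22: T(22,19)=1256850+21·20615=1689765 | T(22,20)=20615+21·210=25025 | T(22,21)=210+21·1=231 | T(22,22)=1+21·0=1
i=23: T(23,20)=1689765+22·25025=2240315 | T(23,21)=25025+22·231=30107 | T(23,22)=231+22·1=253
i=24: T(24,21)=2240315+23·30107=2932776 | T(24,22)=30107+23·253=35926
Read c(24,21) = 2932776, c(24,22) = 35926.

2932776, 35926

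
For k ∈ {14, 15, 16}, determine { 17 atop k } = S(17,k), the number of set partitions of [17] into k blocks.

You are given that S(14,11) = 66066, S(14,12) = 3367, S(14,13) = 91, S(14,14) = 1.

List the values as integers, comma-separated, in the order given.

i=15: T(15,12)=66066+12·3367=106470 | T(15,13)=3367+13·91=4550 | T(15,14)=91+14·1=105 | T(15,15)=1+15·0=1
i=16: T(16,13)=106470+13·4550=165620 | T(16,14)=4550+14·105=6020 | T(16,15)=105+15·1=120 | T(16,16)=1+16·0=1
i=17: T(17,14)=165620+14·6020=249900 | T(17,15)=6020+15·120=7820 | T(17,16)=120+16·1=136
Read S(17,14) = 249900, S(17,15) = 7820, S(17,16) = 136.

249900, 7820, 136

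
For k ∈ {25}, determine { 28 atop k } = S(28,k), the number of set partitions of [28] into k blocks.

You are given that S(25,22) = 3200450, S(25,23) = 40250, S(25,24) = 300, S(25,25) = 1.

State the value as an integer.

6654375

row 26: T[26][23]=23·40250+3200450=4126200  T[26][24]=24·300+40250=47450  T[26][25]=25·1+300=325
row 27: T[27][24]=24·47450+4126200=5265000  T[27][25]=25·325+47450=55575
row 28: T[28][25]=25·55575+5265000=6654375
Read S(28,25) = 6654375.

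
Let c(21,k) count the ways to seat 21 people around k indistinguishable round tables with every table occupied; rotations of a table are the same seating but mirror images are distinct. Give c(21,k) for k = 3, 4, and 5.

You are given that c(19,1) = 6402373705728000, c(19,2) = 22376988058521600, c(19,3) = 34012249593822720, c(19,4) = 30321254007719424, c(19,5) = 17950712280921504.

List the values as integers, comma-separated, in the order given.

13803759753640704000, 12870931245150988800, 8037811822645051776

r20: T_20,2=19×22376988058521600+6402373705728000=431565146817638400; T_20,3=19×34012249593822720+22376988058521600=668609730341153280; T_20,4=19×30321254007719424+34012249593822720=610116075740491776; T_20,5=19×17950712280921504+30321254007719424=371384787345228000
r21: T_21,3=20×668609730341153280+431565146817638400=13803759753640704000; T_21,4=20×610116075740491776+668609730341153280=12870931245150988800; T_21,5=20×371384787345228000+610116075740491776=8037811822645051776
Read c(21,3) = 13803759753640704000, c(21,4) = 12870931245150988800, c(21,5) = 8037811822645051776.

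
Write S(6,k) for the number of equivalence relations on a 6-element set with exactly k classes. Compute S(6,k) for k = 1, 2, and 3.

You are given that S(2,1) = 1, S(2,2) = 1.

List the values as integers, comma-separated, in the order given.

@3  (3,1):1·1+0→1, (3,2):1·2+1→3, (3,3):0·3+1→1
@4  (4,1):1·1+0→1, (4,2):3·2+1→7, (4,3):1·3+3→6
@5  (5,1):1·1+0→1, (5,2):7·2+1→15, (5,3):6·3+7→25
@6  (6,1):1·1+0→1, (6,2):15·2+1→31, (6,3):25·3+15→90
Read S(6,1) = 1, S(6,2) = 31, S(6,3) = 90.

1, 31, 90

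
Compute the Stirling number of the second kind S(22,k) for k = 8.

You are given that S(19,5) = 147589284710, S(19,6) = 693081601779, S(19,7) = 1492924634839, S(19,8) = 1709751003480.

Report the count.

1142399079991620

@20  (20,6):693081601779·6+147589284710→4306078895384, (20,7):1492924634839·7+693081601779→11143554045652, (20,8):1709751003480·8+1492924634839→15170932662679
@21  (21,7):11143554045652·7+4306078895384→82310957214948, (21,8):15170932662679·8+11143554045652→132511015347084
@22  (22,8):132511015347084·8+82310957214948→1142399079991620
Read S(22,8) = 1142399079991620.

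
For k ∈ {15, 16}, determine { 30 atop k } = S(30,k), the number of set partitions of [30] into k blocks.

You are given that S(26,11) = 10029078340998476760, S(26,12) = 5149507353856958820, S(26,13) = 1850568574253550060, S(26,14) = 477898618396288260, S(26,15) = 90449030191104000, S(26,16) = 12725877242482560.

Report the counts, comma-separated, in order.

12879868072770626040000, 2940812098256837097720

row 27: T[27][12]=12·5149507353856958820+10029078340998476760=71823166587281982600  T[27][13]=13·1850568574253550060+5149507353856958820=29206898819153109600  T[27][14]=14·477898618396288260+1850568574253550060=8541149231801585700  T[27][15]=15·90449030191104000+477898618396288260=1834634071262848260  T[27][16]=16·12725877242482560+90449030191104000=294063066070824960
row 28: T[28][13]=13·29206898819153109600+71823166587281982600=451512851236272407400  T[28][14]=14·8541149231801585700+29206898819153109600=148782988064375309400  T[28][15]=15·1834634071262848260+8541149231801585700=36060660300744309600  T[28][16]=16·294063066070824960+1834634071262848260=6539643128396047620
row 29: T[29][14]=14·148782988064375309400+451512851236272407400=2534474684137526739000  T[29][15]=15·36060660300744309600+148782988064375309400=689692892575539953400  T[29][16]=16·6539643128396047620+36060660300744309600=140694950355081071520
row 30: T[30][15]=15·689692892575539953400+2534474684137526739000=12879868072770626040000  T[30][16]=16·140694950355081071520+689692892575539953400=2940812098256837097720
Read S(30,15) = 12879868072770626040000, S(30,16) = 2940812098256837097720.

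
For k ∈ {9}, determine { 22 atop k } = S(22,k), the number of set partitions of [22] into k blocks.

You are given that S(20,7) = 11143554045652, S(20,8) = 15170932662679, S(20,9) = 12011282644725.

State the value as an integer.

[21] T[21,8]:8*15170932662679+11143554045652=132511015347084 · T[21,9]:9*12011282644725+15170932662679=123272476465204
[22] T[22,9]:9*123272476465204+132511015347084=1241963303533920
Read S(22,9) = 1241963303533920.

1241963303533920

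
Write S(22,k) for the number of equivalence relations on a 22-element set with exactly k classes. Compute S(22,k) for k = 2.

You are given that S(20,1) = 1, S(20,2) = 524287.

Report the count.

2097151

r21: T_21,1=1×1+0=1; T_21,2=2×524287+1=1048575
r22: T_22,2=2×1048575+1=2097151
Read S(22,2) = 2097151.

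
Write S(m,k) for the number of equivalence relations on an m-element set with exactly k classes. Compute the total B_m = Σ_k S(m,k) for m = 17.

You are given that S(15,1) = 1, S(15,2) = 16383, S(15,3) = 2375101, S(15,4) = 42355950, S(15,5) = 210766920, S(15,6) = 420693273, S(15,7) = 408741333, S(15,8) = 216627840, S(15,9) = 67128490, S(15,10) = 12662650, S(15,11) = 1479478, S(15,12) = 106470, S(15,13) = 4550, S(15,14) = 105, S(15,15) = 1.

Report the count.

[16] T[16,1]:1*1+0=1 · T[16,2]:2*16383+1=32767 · T[16,3]:3*2375101+16383=7141686 · T[16,4]:4*42355950+2375101=171798901 · T[16,5]:5*210766920+42355950=1096190550 · T[16,6]:6*420693273+210766920=2734926558 · T[16,7]:7*408741333+420693273=3281882604 · T[16,8]:8*216627840+408741333=2141764053 · T[16,9]:9*67128490+216627840=820784250 · T[16,10]:10*12662650+67128490=193754990 · T[16,11]:11*1479478+12662650=28936908 · T[16,12]:12*106470+1479478=2757118 · T[16,13]:13*4550+106470=165620 · T[16,14]:14*105+4550=6020 · T[16,15]:15*1+105=120 · T[16,16]:16*0+1=1
[17] T[17,1]:1*1+0=1 · T[17,2]:2*32767+1=65535 · T[17,3]:3*7141686+32767=21457825 · T[17,4]:4*171798901+7141686=694337290 · T[17,5]:5*1096190550+171798901=5652751651 · T[17,6]:6*2734926558+1096190550=17505749898 · T[17,7]:7*3281882604+2734926558=25708104786 · T[17,8]:8*2141764053+3281882604=20415995028 · T[17,9]:9*820784250+2141764053=9528822303 · T[17,10]:10*193754990+820784250=2758334150 · T[17,11]:11*28936908+193754990=512060978 · T[17,12]:12*2757118+28936908=62022324 · T[17,13]:13*165620+2757118=4910178 · T[17,14]:14*6020+165620=249900 · T[17,15]:15*120+6020=7820 · T[17,16]:16*1+120=136 · T[17,17]:17*0+1=1
B_17 = ΣS(17,k) = 1+65535+21457825+694337290+5652751651+17505749898+25708104786+20415995028+9528822303+2758334150+512060978+62022324+4910178+249900+7820+136+1 = 82864869804

82864869804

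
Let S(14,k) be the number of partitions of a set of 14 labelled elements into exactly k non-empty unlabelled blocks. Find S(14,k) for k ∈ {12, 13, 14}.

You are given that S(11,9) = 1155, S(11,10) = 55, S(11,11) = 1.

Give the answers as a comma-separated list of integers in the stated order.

@12  (12,10):55·10+1155→1705, (12,11):1·11+55→66, (12,12):0·12+1→1
@13  (13,11):66·11+1705→2431, (13,12):1·12+66→78, (13,13):0·13+1→1
@14  (14,12):78·12+2431→3367, (14,13):1·13+78→91, (14,14):0·14+1→1
Read S(14,12) = 3367, S(14,13) = 91, S(14,14) = 1.

3367, 91, 1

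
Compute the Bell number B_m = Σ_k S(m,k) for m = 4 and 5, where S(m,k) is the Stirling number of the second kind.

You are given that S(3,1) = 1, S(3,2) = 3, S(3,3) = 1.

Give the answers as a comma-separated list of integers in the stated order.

15, 52

@4  (4,1):1·1+0→1, (4,2):3·2+1→7, (4,3):1·3+3→6, (4,4):0·4+1→1
@5  (5,1):1·1+0→1, (5,2):7·2+1→15, (5,3):6·3+7→25, (5,4):1·4+6→10, (5,5):0·5+1→1
B_4 = ΣS(4,k) = 1+7+6+1 = 15
B_5 = ΣS(5,k) = 1+15+25+10+1 = 52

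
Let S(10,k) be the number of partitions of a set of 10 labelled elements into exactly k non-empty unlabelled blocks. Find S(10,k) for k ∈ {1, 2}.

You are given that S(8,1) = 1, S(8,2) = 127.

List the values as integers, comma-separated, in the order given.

i=9: T(9,1)=0+1·1=1 | T(9,2)=1+2·127=255
i=10: T(10,1)=0+1·1=1 | T(10,2)=1+2·255=511
Read S(10,1) = 1, S(10,2) = 511.

1, 511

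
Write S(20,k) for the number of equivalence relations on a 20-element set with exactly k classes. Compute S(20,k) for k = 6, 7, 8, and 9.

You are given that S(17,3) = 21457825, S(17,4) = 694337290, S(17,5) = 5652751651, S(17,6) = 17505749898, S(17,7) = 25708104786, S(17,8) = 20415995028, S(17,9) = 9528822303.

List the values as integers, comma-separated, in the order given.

4306078895384, 11143554045652, 15170932662679, 12011282644725

[18] T[18,4]:4*694337290+21457825=2798806985 · T[18,5]:5*5652751651+694337290=28958095545 · T[18,6]:6*17505749898+5652751651=110687251039 · T[18,7]:7*25708104786+17505749898=197462483400 · T[18,8]:8*20415995028+25708104786=189036065010 · T[18,9]:9*9528822303+20415995028=106175395755
[19] T[19,5]:5*28958095545+2798806985=147589284710 · T[19,6]:6*110687251039+28958095545=693081601779 · T[19,7]:7*197462483400+110687251039=1492924634839 · T[19,8]:8*189036065010+197462483400=1709751003480 · T[19,9]:9*106175395755+189036065010=1144614626805
[20] T[20,6]:6*693081601779+147589284710=4306078895384 · T[20,7]:7*1492924634839+693081601779=11143554045652 · T[20,8]:8*1709751003480+1492924634839=15170932662679 · T[20,9]:9*1144614626805+1709751003480=12011282644725
Read S(20,6) = 4306078895384, S(20,7) = 11143554045652, S(20,8) = 15170932662679, S(20,9) = 12011282644725.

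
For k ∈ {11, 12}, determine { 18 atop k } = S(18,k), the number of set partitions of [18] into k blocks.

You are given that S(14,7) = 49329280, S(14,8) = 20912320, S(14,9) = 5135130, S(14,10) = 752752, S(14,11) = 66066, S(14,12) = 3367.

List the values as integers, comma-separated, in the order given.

r15: T_15,8=8×20912320+49329280=216627840; T_15,9=9×5135130+20912320=67128490; T_15,10=10×752752+5135130=12662650; T_15,11=11×66066+752752=1479478; T_15,12=12×3367+66066=106470
r16: T_16,9=9×67128490+216627840=820784250; T_16,10=10×12662650+67128490=193754990; T_16,11=11×1479478+12662650=28936908; T_16,12=12×106470+1479478=2757118
r17: T_17,10=10×193754990+820784250=2758334150; T_17,11=11×28936908+193754990=512060978; T_17,12=12×2757118+28936908=62022324
r18: T_18,11=11×512060978+2758334150=8391004908; T_18,12=12×62022324+512060978=1256328866
Read S(18,11) = 8391004908, S(18,12) = 1256328866.

8391004908, 1256328866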